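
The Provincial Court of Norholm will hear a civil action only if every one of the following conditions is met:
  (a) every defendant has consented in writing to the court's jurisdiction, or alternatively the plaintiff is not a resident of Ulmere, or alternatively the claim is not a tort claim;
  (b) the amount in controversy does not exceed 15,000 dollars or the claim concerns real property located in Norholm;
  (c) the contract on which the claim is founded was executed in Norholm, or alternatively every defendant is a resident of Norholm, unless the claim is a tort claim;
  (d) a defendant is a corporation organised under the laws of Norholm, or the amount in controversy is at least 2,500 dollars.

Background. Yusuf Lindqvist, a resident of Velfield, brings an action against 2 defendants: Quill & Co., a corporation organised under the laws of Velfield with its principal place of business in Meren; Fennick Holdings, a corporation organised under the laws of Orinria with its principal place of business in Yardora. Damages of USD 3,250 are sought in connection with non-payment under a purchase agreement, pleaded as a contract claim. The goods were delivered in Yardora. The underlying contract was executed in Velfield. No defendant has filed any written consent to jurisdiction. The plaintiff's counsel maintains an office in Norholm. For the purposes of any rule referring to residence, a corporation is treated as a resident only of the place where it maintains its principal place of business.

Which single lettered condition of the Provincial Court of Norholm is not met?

(c)

The Provincial Court of Norholm:
  (a) The plaintiff resides in Velfield, which is not Ulmere — that alternative is enough. Met.
  (b) The amount in controversy is 3,250 dollars, within the USD 15,000 ceiling — that alternative is enough. Satisfied.
  (c) The contract was executed in Velfield, not Norholm; the defendants reside as follows — Quill & Co. in Meren, Fennick Holdings in Yardora — not all in Norholm — no alternative holds. And the claim is a contract claim, not a tort claim, so the proviso does not save it. Not satisfied.
  (d) The amount in controversy is $3,250, which meets the 2,500 dollars floor — that alternative is enough. Met.
Only condition (c) fails.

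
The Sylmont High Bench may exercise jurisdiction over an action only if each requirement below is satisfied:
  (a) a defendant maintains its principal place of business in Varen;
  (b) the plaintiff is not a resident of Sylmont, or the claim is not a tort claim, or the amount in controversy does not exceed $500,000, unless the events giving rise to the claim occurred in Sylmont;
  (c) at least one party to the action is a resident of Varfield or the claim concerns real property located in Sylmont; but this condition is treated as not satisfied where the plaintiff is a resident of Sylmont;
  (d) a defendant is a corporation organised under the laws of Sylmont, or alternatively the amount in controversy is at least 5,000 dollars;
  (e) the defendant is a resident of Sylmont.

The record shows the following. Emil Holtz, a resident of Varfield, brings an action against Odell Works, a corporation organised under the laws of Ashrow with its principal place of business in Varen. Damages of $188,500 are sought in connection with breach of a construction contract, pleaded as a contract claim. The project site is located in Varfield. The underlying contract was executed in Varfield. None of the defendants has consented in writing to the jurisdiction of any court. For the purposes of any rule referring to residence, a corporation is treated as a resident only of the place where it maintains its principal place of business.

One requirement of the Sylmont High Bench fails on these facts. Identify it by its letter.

(e)

The Sylmont High Bench:
  (a) Odell Works has its principal place of business in Varen. Met.
  (b) The plaintiff resides in Varfield, which is not Sylmont, which satisfies one of the alternatives. Met.
  (c) Emil Holtz resides in Varfield — that alternative is enough. The exception is not triggered, since the plaintiff resides in Varfield, not Sylmont. Condition met.
  (d) The amount in controversy is 188,500 dollars, which meets the 5,000 dollars floor, so one alternative holds. Met.
  (e) The defendant resides in Varen, not Sylmont. Fails.
Only condition (e) fails.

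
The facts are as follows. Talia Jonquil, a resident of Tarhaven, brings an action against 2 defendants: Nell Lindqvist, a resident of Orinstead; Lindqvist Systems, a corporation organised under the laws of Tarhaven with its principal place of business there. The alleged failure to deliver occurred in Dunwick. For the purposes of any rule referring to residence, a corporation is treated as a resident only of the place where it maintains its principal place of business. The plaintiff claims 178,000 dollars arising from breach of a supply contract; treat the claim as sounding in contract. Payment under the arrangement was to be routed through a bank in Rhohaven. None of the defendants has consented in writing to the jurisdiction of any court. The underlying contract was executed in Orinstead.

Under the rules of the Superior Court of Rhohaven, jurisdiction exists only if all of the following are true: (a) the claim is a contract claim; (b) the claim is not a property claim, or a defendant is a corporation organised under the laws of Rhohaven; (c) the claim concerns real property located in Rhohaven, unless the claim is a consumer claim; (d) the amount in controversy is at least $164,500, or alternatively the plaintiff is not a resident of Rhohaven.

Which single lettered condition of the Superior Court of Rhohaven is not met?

The Superior Court of Rhohaven:
  (a) The claim is a contract claim. Condition met.
  (b) The claim is a contract claim, not a property claim, which satisfies one of the alternatives. Met.
  (c) The claim does not concern real property. The proviso offers no rescue either, since the claim is a contract claim, not a consumer claim. Not satisfied.
  (d) The amount in controversy is 178,000 dollars, which meets the $164,500 floor — that alternative is enough. Met.
Only condition (c) fails.

(c)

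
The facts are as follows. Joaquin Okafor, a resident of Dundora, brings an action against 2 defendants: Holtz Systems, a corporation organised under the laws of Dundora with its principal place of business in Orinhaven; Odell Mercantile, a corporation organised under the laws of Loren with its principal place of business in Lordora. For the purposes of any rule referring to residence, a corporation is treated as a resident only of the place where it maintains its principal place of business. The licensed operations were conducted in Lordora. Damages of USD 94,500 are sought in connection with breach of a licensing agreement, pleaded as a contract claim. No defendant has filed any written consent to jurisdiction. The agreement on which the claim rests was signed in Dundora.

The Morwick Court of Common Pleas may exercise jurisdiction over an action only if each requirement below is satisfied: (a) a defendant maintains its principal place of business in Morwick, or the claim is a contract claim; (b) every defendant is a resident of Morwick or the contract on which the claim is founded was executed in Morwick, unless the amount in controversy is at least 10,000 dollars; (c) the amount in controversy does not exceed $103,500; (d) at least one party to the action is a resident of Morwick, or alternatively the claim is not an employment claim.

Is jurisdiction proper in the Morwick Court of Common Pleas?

Yes

The Morwick Court of Common Pleas:
  (a) The claim is a contract claim — that alternative is enough. Met.
  (b) The defendants reside as follows — Holtz Systems in Orinhaven, Odell Mercantile in Lordora — not all in Morwick; the contract was executed in Dundora, not Morwick — none of the alternatives is met. However, the amount in controversy is 94,500 dollars, which meets the $10,000 floor, so the 'unless' proviso supplies this condition. Met.
  (c) The amount in controversy is $94,500, within the USD 103,500 ceiling. Condition met.
  (d) The claim is a contract claim, not an employment claim, so one alternative holds. Satisfied.
  → The court has jurisdiction.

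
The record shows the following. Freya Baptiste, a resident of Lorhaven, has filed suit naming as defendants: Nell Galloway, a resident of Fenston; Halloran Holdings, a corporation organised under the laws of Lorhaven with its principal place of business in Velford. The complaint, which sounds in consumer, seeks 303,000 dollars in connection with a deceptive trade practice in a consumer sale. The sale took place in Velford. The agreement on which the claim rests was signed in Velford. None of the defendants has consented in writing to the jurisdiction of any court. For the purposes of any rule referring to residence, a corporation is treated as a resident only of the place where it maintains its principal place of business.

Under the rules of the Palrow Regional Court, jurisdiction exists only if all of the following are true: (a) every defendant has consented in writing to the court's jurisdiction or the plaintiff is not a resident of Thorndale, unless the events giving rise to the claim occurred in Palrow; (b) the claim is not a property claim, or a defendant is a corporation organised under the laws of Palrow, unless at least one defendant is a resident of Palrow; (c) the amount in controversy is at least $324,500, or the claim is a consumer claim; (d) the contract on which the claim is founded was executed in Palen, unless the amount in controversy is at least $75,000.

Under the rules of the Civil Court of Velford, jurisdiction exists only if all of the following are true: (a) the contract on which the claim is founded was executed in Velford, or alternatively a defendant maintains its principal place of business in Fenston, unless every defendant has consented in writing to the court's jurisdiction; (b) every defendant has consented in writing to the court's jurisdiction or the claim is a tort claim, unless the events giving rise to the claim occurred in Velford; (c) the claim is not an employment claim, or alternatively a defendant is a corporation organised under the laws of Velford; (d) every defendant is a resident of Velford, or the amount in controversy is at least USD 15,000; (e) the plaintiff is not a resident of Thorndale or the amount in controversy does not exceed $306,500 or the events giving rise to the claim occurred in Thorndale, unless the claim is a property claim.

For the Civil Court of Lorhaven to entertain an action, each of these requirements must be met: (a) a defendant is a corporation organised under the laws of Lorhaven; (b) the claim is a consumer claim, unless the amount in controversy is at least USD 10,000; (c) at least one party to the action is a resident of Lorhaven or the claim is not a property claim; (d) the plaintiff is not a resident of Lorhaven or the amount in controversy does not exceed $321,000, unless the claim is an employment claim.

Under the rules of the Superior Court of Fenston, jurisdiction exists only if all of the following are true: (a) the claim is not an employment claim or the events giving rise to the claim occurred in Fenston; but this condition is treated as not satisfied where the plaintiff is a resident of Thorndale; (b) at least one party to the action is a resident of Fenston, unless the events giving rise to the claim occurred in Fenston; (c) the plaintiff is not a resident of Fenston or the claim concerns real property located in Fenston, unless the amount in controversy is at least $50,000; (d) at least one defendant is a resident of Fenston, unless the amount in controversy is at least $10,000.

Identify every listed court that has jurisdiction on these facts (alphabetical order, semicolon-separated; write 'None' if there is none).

the Civil Court of Lorhaven; the Civil Court of Velford; the Palrow Regional Court; the Superior Court of Fenston

The Palrow Regional Court:
  (a) The plaintiff resides in Lorhaven, which is not Thorndale, so this disjunct is met. Condition met.
  (b) The claim is a consumer claim, not a property claim — that alternative is enough. Met.
  (c) The claim is a consumer claim — that alternative is enough. Met.
  (d) The contract was executed in Velford, not Palen. However, the amount in controversy is USD 303,000, which meets the 75,000 dollars floor, so the 'unless' proviso supplies this condition. Met.
  → Every requirement is satisfied — jurisdiction.
The Civil Court of Velford:
  (a) The contract was executed in Velford, so one alternative holds. Met.
  (b) No such written consent has been filed; the claim is a consumer claim, not a tort claim — every alternative fails. But the operative events occurred in Velford, and the 'unless' clause therefore excuses the requirement. Condition met.
  (c) The claim is a consumer claim, not an employment claim, so this disjunct is met. Met.
  (d) The amount in controversy is USD 303,000, which meets the 15,000 dollars floor, so one alternative holds. Condition met.
  (e) The plaintiff resides in Lorhaven, which is not Thorndale, which satisfies one of the alternatives. Met.
  → Jurisdiction lies.
The Civil Court of Lorhaven:
  (a) Halloran Holdings is organised under the laws of Lorhaven. Met.
  (b) The claim is a consumer claim. Satisfied.
  (c) Freya Baptiste resides in Lorhaven, so this disjunct is met. Condition met.
  (d) The amount in controversy is USD 303,000, within the USD 321,000 ceiling, so one alternative holds. Condition met.
  → Jurisdiction lies.
The Superior Court of Fenston:
  (a) The claim is a consumer claim, not an employment claim, so one alternative holds. And the carve-out is inapplicable — the plaintiff resides in Lorhaven, not Thorndale. Condition met.
  (b) Nell Galloway resides in Fenston. Satisfied.
  (c) The plaintiff resides in Lorhaven, which is not Fenston, so one alternative holds. Condition met.
  (d) Nell Galloway resides in Fenston. Satisfied.
  → Every requirement is satisfied — jurisdiction.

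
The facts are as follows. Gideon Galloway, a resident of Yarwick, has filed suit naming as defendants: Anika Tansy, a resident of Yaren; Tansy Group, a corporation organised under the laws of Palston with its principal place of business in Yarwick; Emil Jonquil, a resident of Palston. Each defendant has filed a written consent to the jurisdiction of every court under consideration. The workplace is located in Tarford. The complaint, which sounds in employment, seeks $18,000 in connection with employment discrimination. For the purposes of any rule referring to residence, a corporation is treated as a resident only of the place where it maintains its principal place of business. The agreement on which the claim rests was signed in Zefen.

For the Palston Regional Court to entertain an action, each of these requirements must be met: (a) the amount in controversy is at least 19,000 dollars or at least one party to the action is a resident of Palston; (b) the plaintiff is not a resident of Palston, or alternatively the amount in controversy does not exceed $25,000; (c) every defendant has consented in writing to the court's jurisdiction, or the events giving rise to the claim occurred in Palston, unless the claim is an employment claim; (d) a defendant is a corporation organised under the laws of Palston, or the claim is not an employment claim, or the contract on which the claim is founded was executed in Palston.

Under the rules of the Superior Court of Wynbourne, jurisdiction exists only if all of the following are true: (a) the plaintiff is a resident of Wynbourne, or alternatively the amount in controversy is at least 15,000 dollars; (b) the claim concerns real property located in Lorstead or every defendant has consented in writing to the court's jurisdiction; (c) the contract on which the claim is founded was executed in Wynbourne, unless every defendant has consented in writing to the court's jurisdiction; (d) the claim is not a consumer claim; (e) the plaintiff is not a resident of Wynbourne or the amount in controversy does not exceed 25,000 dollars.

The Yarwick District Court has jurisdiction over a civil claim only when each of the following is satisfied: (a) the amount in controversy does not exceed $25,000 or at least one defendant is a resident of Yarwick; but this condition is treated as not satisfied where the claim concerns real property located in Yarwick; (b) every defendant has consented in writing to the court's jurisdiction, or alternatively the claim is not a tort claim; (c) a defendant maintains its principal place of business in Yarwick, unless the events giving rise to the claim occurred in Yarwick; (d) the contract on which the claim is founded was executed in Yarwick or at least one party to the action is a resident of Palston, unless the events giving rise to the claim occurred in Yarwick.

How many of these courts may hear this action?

3

The Palston Regional Court:
  (a) Emil Jonquil resides in Palston — that alternative is enough. Met.
  (b) The plaintiff resides in Yarwick, which is not Palston, which satisfies one of the alternatives. Satisfied.
  (c) Every defendant has filed written consent, so one alternative holds. Met.
  (d) Tansy Group is organised under the laws of Palston, so one alternative holds. Met.
  → Every requirement is satisfied — jurisdiction.
The Superior Court of Wynbourne:
  (a) The amount in controversy is 18,000 dollars, which meets the 15,000 dollars floor, which satisfies one of the alternatives. Met.
  (b) Every defendant has filed written consent, so one alternative holds. Condition met.
  (c) The contract was executed in Zefen, not Wynbourne. The proviso rescues it, though: every defendant has filed written consent. Satisfied.
  (d) The claim is an employment claim, not a consumer claim. Met.
  (e) The plaintiff resides in Yarwick, which is not Wynbourne, so one alternative holds. Met.
  → Jurisdiction lies.
The Yarwick District Court:
  (a) The amount in controversy is 18,000 dollars, within the USD 25,000 ceiling, which satisfies one of the alternatives. And the carve-out is inapplicable — the claim does not concern real property. Condition met.
  (b) Every defendant has filed written consent — that alternative is enough. Condition met.
  (c) Tansy Group has its principal place of business in Yarwick. Condition met.
  (d) Emil Jonquil resides in Palston, so one alternative holds. Condition met.
  → Every requirement is satisfied — jurisdiction.
Courts with jurisdiction: the Palston Regional Court, the Superior Court of Wynbourne, the Yarwick District Court — 3 in total.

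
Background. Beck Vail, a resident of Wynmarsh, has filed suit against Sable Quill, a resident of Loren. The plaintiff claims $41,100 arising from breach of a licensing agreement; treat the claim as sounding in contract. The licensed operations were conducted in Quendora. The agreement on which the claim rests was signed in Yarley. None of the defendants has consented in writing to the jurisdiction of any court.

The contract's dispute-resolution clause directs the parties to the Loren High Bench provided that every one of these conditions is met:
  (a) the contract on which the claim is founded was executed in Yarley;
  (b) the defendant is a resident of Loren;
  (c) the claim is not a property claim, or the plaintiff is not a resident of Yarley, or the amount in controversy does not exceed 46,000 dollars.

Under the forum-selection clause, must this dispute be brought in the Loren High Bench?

The Loren High Bench:
  (a) The contract was executed in Yarley. Condition met.
  (b) The defendant resides in Loren. Satisfied.
  (c) The claim is a contract claim, not a property claim, which satisfies one of the alternatives. Satisfied.
  → The clause applies.

Yes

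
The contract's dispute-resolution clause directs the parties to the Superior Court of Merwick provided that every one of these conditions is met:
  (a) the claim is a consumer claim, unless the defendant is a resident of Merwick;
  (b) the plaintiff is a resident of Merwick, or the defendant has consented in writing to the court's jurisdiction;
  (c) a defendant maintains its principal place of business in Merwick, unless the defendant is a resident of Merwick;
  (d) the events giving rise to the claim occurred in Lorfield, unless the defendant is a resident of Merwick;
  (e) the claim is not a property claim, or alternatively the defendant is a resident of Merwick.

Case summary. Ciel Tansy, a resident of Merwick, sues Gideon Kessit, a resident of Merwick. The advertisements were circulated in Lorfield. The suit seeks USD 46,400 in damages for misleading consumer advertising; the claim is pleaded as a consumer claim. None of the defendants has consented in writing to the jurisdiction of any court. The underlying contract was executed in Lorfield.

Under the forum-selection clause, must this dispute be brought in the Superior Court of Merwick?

The Superior Court of Merwick:
  (a) The claim is a consumer claim. Condition met.
  (b) The plaintiff resides in Merwick, so this disjunct is met. Condition met.
  (c) No defendant is a corporation. But the defendant resides in Merwick, and the 'unless' clause therefore excuses the requirement. Satisfied.
  (d) The operative events occurred in Lorfield. Satisfied.
  (e) The claim is a consumer claim, not a property claim — that alternative is enough. Met.
  → Forum clause is triggered.

Yes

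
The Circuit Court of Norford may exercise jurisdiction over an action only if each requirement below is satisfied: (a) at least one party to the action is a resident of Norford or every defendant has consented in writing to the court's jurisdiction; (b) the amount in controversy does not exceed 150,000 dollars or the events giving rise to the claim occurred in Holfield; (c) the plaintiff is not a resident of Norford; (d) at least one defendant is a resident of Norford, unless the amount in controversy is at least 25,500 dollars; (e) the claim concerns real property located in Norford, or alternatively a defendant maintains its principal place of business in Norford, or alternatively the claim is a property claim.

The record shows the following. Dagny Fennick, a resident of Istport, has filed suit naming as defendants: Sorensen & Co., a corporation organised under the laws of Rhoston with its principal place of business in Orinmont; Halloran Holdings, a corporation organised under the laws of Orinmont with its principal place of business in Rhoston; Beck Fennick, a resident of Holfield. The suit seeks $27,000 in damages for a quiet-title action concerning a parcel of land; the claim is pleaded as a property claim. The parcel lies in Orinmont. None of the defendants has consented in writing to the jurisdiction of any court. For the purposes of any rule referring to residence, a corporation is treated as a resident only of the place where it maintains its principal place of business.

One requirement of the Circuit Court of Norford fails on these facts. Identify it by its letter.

The Circuit Court of Norford:
  (a) No party resides in Norford; no such written consent has been filed — every alternative fails. Fails.
  (b) The amount in controversy is 27,000 dollars, within the USD 150,000 ceiling — that alternative is enough. Met.
  (c) The plaintiff resides in Istport, which is not Norford. Satisfied.
  (d) No defendant resides in Norford (they reside in Orinmont, Rhoston, Holfield). The proviso rescues it, though: the amount in controversy is 27,000 dollars, which meets the USD 25,500 floor. Condition met.
  (e) The claim is a property claim, so one alternative holds. Satisfied.
Only condition (a) fails.

(a)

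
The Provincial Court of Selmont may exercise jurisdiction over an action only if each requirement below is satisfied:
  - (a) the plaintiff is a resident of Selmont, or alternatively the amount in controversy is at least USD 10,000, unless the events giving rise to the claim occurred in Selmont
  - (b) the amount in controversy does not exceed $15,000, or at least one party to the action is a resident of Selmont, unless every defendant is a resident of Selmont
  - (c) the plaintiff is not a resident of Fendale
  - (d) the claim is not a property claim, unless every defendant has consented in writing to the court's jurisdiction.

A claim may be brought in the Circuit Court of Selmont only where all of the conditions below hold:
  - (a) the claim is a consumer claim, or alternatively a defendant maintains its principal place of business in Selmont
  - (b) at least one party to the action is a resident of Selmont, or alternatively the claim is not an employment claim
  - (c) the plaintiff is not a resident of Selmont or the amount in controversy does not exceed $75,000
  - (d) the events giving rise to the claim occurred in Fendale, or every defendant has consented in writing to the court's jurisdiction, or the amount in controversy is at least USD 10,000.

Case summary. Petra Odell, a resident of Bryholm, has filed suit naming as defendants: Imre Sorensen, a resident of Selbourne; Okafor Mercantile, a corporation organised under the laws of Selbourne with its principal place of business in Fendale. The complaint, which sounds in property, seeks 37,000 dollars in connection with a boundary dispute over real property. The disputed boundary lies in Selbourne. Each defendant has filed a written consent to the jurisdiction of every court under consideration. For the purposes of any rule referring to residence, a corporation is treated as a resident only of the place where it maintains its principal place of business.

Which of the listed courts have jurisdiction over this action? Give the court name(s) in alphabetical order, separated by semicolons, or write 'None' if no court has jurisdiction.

None

The Provincial Court of Selmont:
  (a) The amount in controversy is 37,000 dollars, which meets the 10,000 dollars floor — that alternative is enough. Met.
  (b) The amount in controversy is 37,000 dollars, above the 15,000 dollars ceiling; no party resides in Selmont — every alternative fails. And the defendants reside as follows — Imre Sorensen in Selbourne, Okafor Mercantile in Fendale — not all in Selmont, so the proviso does not save it. Not satisfied.
  (c) The plaintiff resides in Bryholm, which is not Fendale. Condition met.
  (d) The claim is a property claim. However, every defendant has filed written consent, so the 'unless' proviso supplies this condition. Condition met.
  → Not every requirement is met — no jurisdiction.
The Circuit Court of Selmont:
  (a) The claim is a property claim, not a consumer claim; the corporate defendant(s) have their principal place of business in Fendale, not Selmont — none of the alternatives is met. Not met.
  (b) The claim is a property claim, not an employment claim — that alternative is enough. Met.
  (c) The plaintiff resides in Bryholm, which is not Selmont — that alternative is enough. Satisfied.
  (d) Every defendant has filed written consent — that alternative is enough. Condition met.
  → At least one condition fails; no jurisdiction.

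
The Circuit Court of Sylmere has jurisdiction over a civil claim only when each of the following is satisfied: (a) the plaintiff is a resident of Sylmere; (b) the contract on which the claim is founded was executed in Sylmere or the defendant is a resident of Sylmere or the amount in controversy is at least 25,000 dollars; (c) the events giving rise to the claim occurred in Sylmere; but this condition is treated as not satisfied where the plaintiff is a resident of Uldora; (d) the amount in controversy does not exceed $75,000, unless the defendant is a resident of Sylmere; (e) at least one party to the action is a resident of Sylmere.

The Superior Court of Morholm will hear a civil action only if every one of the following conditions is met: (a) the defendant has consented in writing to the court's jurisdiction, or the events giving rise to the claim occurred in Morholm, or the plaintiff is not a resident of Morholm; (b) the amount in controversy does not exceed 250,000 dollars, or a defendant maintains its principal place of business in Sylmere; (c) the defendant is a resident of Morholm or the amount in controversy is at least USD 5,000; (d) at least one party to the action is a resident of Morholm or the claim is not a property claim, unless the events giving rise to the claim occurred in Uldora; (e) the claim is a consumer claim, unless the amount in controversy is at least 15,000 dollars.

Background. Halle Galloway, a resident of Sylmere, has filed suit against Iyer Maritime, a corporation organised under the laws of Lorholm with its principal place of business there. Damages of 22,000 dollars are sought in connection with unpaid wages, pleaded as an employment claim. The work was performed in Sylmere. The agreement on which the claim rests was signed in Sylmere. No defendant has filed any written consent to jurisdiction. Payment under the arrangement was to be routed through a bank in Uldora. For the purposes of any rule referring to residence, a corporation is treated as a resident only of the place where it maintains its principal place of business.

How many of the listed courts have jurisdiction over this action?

2

The Circuit Court of Sylmere:
  (a) The plaintiff resides in Sylmere. Satisfied.
  (b) The contract was executed in Sylmere, which satisfies one of the alternatives. Condition met.
  (c) The operative events occurred in Sylmere. The exception is not triggered, since the plaintiff resides in Sylmere, not Uldora. Met.
  (d) The amount in controversy is USD 22,000, within the $75,000 ceiling. Satisfied.
  (e) Halle Galloway resides in Sylmere. Met.
  → All conditions met; jurisdiction exists.
The Superior Court of Morholm:
  (a) The plaintiff resides in Sylmere, which is not Morholm, so one alternative holds. Met.
  (b) The amount in controversy is $22,000, within the $250,000 ceiling — that alternative is enough. Satisfied.
  (c) The amount in controversy is $22,000, which meets the 5,000 dollars floor, so one alternative holds. Met.
  (d) The claim is an employment claim, not a property claim, so one alternative holds. Met.
  (e) The claim is an employment claim, not a consumer claim. However, the amount in controversy is USD 22,000, which meets the 15,000 dollars floor, so the 'unless' proviso supplies this condition. Satisfied.
  → Every requirement is satisfied — jurisdiction.
Courts with jurisdiction: the Circuit Court of Sylmere, the Superior Court of Morholm — 2 in total.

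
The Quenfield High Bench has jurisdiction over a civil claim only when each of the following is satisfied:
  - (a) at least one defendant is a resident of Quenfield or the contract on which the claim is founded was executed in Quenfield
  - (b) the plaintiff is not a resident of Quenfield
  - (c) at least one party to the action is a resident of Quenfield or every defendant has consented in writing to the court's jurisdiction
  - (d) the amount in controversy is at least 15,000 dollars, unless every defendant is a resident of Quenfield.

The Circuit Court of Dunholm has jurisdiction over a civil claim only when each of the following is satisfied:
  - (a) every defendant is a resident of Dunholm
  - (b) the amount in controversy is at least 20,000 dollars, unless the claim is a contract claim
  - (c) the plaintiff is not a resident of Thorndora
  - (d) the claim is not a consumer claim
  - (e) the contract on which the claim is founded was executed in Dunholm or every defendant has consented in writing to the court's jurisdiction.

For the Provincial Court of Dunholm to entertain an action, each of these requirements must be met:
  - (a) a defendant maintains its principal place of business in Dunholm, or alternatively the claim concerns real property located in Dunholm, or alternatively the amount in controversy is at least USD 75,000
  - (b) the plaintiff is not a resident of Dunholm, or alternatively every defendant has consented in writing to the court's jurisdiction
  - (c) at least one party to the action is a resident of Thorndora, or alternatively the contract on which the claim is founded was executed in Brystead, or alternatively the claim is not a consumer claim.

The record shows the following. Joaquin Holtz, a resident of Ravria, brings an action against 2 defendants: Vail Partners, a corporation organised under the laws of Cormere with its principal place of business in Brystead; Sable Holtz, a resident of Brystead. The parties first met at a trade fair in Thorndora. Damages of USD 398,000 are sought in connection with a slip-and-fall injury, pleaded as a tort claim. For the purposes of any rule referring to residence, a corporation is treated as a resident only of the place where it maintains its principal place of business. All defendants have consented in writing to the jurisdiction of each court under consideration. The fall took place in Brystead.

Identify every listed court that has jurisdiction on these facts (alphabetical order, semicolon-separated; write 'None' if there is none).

The Quenfield High Bench:
  (a) No defendant resides in Quenfield (they reside in Brystead, Brystead); no contract (and hence no place of execution) is alleged — none of the alternatives is met. Not met.
  (b) The plaintiff resides in Ravria, which is not Quenfield. Condition met.
  (c) Every defendant has filed written consent, which satisfies one of the alternatives. Met.
  (d) The amount in controversy is USD 398,000, which meets the USD 15,000 floor. Condition met.
  → At least one condition fails; no jurisdiction.
The Circuit Court of Dunholm:
  (a) The defendants reside as follows — Vail Partners in Brystead, Sable Holtz in Brystead — not all in Dunholm. Condition not met.
  (b) The amount in controversy is 398,000 dollars, which meets the USD 20,000 floor. Satisfied.
  (c) The plaintiff resides in Ravria, which is not Thorndora. Met.
  (d) The claim is a tort claim, not a consumer claim. Met.
  (e) Every defendant has filed written consent — that alternative is enough. Met.
  → At least one condition fails; no jurisdiction.
The Provincial Court of Dunholm:
  (a) The amount in controversy is $398,000, which meets the $75,000 floor — that alternative is enough. Condition met.
  (b) The plaintiff resides in Ravria, which is not Dunholm — that alternative is enough. Condition met.
  (c) The claim is a tort claim, not a consumer claim, so one alternative holds. Satisfied.
  → The court has jurisdiction.

the Provincial Court of Dunholm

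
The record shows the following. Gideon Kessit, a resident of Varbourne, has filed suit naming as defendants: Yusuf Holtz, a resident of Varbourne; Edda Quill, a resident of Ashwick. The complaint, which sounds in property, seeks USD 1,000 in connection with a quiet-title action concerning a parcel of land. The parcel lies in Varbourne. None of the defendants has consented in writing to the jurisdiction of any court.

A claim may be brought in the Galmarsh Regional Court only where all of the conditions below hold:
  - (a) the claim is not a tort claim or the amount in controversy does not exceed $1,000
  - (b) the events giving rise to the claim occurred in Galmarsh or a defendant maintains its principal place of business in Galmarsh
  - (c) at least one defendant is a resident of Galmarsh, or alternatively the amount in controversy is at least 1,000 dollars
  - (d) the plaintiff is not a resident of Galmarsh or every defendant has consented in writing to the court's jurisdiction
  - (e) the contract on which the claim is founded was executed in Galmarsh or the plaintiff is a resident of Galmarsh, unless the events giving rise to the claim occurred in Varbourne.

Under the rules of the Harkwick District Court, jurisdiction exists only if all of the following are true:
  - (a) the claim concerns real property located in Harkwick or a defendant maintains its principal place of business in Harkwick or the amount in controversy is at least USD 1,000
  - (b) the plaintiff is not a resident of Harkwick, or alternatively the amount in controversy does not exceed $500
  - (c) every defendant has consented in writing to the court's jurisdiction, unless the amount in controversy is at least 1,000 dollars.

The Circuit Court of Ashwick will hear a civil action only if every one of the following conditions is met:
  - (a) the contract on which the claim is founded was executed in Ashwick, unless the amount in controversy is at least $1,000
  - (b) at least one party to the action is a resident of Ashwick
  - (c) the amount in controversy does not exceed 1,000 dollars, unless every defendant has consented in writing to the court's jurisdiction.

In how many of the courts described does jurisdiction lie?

The Galmarsh Regional Court:
  (a) The claim is a property claim, not a tort claim, so this disjunct is met. Met.
  (b) The operative events occurred in Varbourne, not Galmarsh; no defendant is a corporation — none of the alternatives is met. Fails.
  (c) The amount in controversy is $1,000, which meets the 1,000 dollars floor, so this disjunct is met. Satisfied.
  (d) The plaintiff resides in Varbourne, which is not Galmarsh, so one alternative holds. Condition met.
  (e) No contract (and hence no place of execution) is alleged; the plaintiff resides in Varbourne, not Galmarsh — none of the alternatives is met. The proviso rescues it, though: the operative events occurred in Varbourne. Met.
  → The court lacks jurisdiction.
The Harkwick District Court:
  (a) The amount in controversy is 1,000 dollars, which meets the USD 1,000 floor — that alternative is enough. Satisfied.
  (b) The plaintiff resides in Varbourne, which is not Harkwick, so this disjunct is met. Condition met.
  (c) No such written consent has been filed. The proviso rescues it, though: the amount in controversy is USD 1,000, which meets the $1,000 floor. Satisfied.
  → The court has jurisdiction.
The Circuit Court of Ashwick:
  (a) No contract (and hence no place of execution) is alleged. The proviso rescues it, though: the amount in controversy is USD 1,000, which meets the 1,000 dollars floor. Met.
  (b) Edda Quill resides in Ashwick. Met.
  (c) The amount in controversy is 1,000 dollars, within the 1,000 dollars ceiling. Condition met.
  → All conditions met; jurisdiction exists.
Courts with jurisdiction: the Harkwick District Court, the Circuit Court of Ashwick — 2 in total.

2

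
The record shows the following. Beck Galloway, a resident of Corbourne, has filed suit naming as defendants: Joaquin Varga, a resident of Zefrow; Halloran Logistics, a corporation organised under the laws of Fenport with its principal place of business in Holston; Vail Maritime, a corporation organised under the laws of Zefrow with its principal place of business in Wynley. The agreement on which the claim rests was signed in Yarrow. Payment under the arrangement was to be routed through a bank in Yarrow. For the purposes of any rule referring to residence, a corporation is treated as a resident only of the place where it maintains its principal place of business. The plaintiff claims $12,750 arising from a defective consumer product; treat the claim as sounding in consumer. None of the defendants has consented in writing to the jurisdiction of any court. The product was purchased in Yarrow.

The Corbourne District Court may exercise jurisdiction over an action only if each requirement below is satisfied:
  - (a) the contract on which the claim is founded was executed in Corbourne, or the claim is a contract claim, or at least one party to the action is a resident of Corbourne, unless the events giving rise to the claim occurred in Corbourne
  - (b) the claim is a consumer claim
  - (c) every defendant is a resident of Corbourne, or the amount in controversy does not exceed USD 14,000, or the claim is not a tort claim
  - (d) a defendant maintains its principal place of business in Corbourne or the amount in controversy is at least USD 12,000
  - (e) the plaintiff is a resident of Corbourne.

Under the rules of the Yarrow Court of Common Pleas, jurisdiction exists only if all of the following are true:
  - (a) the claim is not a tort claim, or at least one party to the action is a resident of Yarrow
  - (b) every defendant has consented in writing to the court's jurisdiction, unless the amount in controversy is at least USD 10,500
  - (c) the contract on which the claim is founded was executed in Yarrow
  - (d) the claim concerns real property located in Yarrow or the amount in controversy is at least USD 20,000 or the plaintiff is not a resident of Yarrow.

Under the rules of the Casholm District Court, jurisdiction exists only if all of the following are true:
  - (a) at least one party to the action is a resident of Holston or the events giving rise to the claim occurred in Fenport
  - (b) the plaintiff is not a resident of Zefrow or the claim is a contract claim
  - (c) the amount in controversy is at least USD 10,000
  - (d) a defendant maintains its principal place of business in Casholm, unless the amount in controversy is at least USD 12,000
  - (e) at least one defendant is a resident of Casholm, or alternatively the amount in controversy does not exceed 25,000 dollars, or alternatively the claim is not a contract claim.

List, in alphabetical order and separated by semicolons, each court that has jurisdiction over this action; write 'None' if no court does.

The Corbourne District Court:
  (a) Beck Galloway resides in Corbourne — that alternative is enough. Condition met.
  (b) The claim is a consumer claim. Condition met.
  (c) The amount in controversy is USD 12,750, within the USD 14,000 ceiling, so one alternative holds. Met.
  (d) The amount in controversy is $12,750, which meets the 12,000 dollars floor, which satisfies one of the alternatives. Satisfied.
  (e) The plaintiff resides in Corbourne. Met.
  → Every requirement is satisfied — jurisdiction.
The Yarrow Court of Common Pleas:
  (a) The claim is a consumer claim, not a tort claim, so this disjunct is met. Met.
  (b) No such written consent has been filed. However, the amount in controversy is 12,750 dollars, which meets the USD 10,500 floor, so the 'unless' proviso supplies this condition. Met.
  (c) The contract was executed in Yarrow. Condition met.
  (d) The plaintiff resides in Corbourne, which is not Yarrow — that alternative is enough. Met.
  → The court has jurisdiction.
The Casholm District Court:
  (a) Halloran Logistics resides in Holston — that alternative is enough. Satisfied.
  (b) The plaintiff resides in Corbourne, which is not Zefrow, which satisfies one of the alternatives. Met.
  (c) The amount in controversy is USD 12,750, which meets the $10,000 floor. Met.
  (d) The corporate defendant(s) have their principal place of business in Holston, Wynley, not Casholm. But the amount in controversy is 12,750 dollars, which meets the USD 12,000 floor, and the 'unless' clause therefore excuses the requirement. Met.
  (e) The amount in controversy is 12,750 dollars, within the $25,000 ceiling — that alternative is enough. Met.
  → All conditions met; jurisdiction exists.

the Casholm District Court; the Corbourne District Court; the Yarrow Court of Common Pleas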